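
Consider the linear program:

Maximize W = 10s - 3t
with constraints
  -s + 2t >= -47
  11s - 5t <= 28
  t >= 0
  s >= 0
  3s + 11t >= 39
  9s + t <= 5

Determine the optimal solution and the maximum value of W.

Vertices and W = 10s - 3t:
  (0, 39/11) → W = -117/11
  (0, 5) → W = -15
  (1/6, 7/2) → W = -53/6

The optimum lies where 3s + 11t = 39 and 9s + t = 5.
Solving simultaneously gives s = 1/6, t = 7/2.

s = 1/6, t = 7/2, maximum W = -53/6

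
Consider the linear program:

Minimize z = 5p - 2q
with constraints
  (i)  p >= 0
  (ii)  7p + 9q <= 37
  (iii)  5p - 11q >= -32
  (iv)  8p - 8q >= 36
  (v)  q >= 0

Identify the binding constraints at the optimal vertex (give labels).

(iv) and (v)

Extreme points and z = 5p - 2q:
  (155/32, 11/32) → z = 753/32
  (37/7, 0) → z = 185/7
  (9/2, 0) → z = 45/2

The minimum is at (9/2, 0). Substituting into each constraint, equality holds for (iv) and (v); the remaining constraints have slack.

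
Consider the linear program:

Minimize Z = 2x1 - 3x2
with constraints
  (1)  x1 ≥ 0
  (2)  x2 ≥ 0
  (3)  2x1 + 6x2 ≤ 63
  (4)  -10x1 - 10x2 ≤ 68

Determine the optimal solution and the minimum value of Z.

x1 = 0, x2 = 21/2, minimum Z = -63/2

Extreme points and Z = 2x1 - 3x2:
  (0, 0) → Z = 0
  (0, 21/2) → Z = -63/2
  (63/2, 0) → Z = 63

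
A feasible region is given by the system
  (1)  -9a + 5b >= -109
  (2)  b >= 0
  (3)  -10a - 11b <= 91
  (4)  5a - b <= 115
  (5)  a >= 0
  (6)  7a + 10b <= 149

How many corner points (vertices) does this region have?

4

The feasible vertices (each the meet of two boundaries and inside every other half-plane) are:
  (109/9, 0)
  (367/25, 578/125)
  (0, 0)
  (0, 149/10)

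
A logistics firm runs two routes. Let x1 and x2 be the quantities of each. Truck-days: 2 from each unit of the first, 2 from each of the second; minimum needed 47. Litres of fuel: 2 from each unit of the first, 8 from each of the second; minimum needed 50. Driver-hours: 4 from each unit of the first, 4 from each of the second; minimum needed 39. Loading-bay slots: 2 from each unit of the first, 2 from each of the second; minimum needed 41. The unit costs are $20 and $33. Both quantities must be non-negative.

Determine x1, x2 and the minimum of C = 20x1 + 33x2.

x1 = 23, x2 = 1/2, minimum C = 953/2

Vertices and C = 20x1 + 33x2:
  (0, 47/2) → C = 1551/2
  (25, 0) → C = 500
  (23, 1/2) → C = 953/2
The feasible region is unbounded (it extends along (0, 1), (1, 0)), but C strictly increases along every unbounded feasible direction, so there is no improving ray and the minimum is attained at a vertex.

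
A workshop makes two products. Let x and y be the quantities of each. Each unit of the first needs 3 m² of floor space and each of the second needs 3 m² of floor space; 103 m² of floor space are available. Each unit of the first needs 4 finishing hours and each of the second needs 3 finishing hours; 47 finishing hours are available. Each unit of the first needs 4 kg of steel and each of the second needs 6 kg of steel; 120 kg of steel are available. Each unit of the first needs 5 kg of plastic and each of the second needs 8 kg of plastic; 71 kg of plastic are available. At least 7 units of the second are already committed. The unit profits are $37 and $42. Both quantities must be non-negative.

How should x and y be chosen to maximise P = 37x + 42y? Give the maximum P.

Vertices and P = 37x + 42y:
  (0, 71/8) → P = 1491/4
  (0, 7) → P = 294
  (3, 7) → P = 405

x = 3, y = 7, maximum P = 405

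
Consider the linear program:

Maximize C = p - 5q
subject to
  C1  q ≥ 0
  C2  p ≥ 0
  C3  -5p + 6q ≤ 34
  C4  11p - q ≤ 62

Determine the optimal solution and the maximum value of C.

Corner points and C = p - 5q:
  (0, 0) → C = 0
  (62/11, 0) → C = 62/11
  (0, 17/3) → C = -85/3
  (406/61, 684/61) → C = -3014/61

The optimum lies where q = 0 and 11p - q = 62.
Solving simultaneously gives p = 62/11, q = 0.

p = 62/11, q = 0, maximum C = 62/11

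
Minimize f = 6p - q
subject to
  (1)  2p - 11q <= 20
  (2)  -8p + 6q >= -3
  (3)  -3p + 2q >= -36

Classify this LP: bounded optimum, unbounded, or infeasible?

From the feasible point (-87/76, -77/38), moving in the direction (-11, -2) keeps every constraint satisfied while f decreases without bound.

unbounded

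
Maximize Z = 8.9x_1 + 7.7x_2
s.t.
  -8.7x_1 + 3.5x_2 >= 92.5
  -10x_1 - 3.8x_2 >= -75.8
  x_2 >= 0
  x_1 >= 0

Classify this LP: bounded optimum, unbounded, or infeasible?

infeasible

The boundaries -8.7x_1 + 3.5x_2 = 92.5 and -10x_1 - 3.8x_2 = -75.8 meet at (-4310/3403, 79223/3403), but that point violates x_1 ≥ 0. Every candidate vertex is excluded by some other constraint, so the feasible region is empty.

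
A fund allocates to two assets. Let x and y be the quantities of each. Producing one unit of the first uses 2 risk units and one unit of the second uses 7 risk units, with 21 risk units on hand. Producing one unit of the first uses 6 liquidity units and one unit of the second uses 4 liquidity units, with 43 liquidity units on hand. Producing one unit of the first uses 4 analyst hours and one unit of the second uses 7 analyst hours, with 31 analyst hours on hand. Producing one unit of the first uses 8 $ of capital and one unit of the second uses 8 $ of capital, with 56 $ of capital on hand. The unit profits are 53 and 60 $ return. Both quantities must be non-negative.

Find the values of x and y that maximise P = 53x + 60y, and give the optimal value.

x = 6, y = 1, maximum P = 378

Feasible corners and P = 53x + 60y:
  (0, 0) → P = 0
  (0, 3) → P = 180
  (7, 0) → P = 371
  (5, 11/7) → P = 2515/7
  (6, 1) → P = 378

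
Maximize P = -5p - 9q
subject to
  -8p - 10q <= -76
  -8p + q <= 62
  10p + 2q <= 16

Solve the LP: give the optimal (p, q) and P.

Corner points and P = -5p - 9q:
  (-68/11, 138/11) → P = -82
  (2/21, 158/21) → P = -1432/21
  (-54/13, 374/13) → P = -3096/13

p = 2/21, q = 158/21, maximum P = -1432/21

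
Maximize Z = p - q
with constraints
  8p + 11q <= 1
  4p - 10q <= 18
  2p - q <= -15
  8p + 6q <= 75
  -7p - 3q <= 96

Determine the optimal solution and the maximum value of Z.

Corner points and Z = p - q:
  (-82/15, 61/15) → Z = -143/15
  (-1059/53, 775/53) → Z = -1834/53
  (-21/2, -6) → Z = -9/2
  (-453/41, -255/41) → Z = -198/41

At the optimal vertex, 4p - 10q = 18 and 2p - q = -15.
Solving simultaneously gives p = -21/2, q = -6.

p = -21/2, q = -6, maximum Z = -9/2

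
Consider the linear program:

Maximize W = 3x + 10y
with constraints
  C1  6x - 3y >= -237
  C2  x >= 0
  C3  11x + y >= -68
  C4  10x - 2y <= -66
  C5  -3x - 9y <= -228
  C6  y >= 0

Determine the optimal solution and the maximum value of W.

x = 46/3, y = 329/3, maximum W = 3428/3

Corner points and W = 3x + 10y:
  (0, 79) → W = 790
  (46/3, 329/3) → W = 3428/3
  (0, 33) → W = 330

At the optimal vertex, 6x - 3y = -237 and 10x - 2y = -66.
Solving simultaneously gives x = 46/3, y = 329/3.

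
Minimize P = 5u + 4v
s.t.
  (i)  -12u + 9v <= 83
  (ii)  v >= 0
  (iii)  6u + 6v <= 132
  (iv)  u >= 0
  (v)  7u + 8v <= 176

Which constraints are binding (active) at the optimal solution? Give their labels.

(ii) and (iv)

Feasible corners and P = 5u + 4v:
  (115/21, 347/21) → P = 1963/21
  (0, 83/9) → P = 332/9
  (22, 0) → P = 110
  (0, 0) → P = 0

The minimum is at (0, 0). Substituting into each constraint, equality holds for (ii) and (iv); the remaining constraints have slack.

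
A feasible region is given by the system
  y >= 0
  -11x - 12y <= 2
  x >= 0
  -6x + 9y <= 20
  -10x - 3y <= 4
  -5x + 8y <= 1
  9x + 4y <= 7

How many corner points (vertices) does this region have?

4

Pairwise boundary intersections that survive every other constraint:
  (0, 0)
  (7/9, 0)
  (0, 1/8)
  (13/23, 11/23)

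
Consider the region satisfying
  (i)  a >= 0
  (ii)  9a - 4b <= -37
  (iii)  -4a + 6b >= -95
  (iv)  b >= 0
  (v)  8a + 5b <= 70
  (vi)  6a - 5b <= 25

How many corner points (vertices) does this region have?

3

Pairwise boundary intersections that survive every other constraint:
  (0, 37/4)
  (0, 14)
  (95/77, 926/77)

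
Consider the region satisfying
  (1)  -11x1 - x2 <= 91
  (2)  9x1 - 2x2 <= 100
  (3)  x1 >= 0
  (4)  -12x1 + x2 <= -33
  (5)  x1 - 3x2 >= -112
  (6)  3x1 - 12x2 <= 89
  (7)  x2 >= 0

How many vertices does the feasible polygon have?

Pairwise boundary intersections that survive every other constraint:
  (524/25, 1108/25)
  (100/9, 0)
  (211/35, 1377/35)
  (11/4, 0)

4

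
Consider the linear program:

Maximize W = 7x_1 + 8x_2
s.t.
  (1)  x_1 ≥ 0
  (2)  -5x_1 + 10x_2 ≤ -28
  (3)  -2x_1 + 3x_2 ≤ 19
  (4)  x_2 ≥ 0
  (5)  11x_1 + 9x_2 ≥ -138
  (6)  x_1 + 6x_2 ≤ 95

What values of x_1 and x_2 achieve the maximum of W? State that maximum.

Corner points and W = 7x_1 + 8x_2:
  (28/5, 0) → W = 196/5
  (559/20, 447/40) → W = 5701/20
  (95, 0) → W = 665

x_1 = 95, x_2 = 0, maximum W = 665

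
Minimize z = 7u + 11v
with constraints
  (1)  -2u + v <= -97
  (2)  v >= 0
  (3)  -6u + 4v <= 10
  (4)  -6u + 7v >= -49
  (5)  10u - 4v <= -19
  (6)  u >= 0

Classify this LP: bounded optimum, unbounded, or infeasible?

infeasible

The boundaries -2u + v = -97 and -6u + 4v = 10 meet at (199, 301), but that point violates 10u - 4v ≤ -19. Every candidate vertex is excluded by some other constraint, so the feasible region is empty.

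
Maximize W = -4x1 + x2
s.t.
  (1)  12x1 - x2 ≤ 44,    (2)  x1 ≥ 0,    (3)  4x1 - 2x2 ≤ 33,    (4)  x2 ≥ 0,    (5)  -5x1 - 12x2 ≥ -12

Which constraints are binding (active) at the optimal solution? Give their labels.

(2) and (5)

Feasible corners and W = -4x1 + x2:
  (0, 0) → W = 0
  (0, 1) → W = 1
  (12/5, 0) → W = -48/5

The maximum is at (0, 1). Substituting into each constraint, equality holds for (2) and (5); the remaining constraints have slack.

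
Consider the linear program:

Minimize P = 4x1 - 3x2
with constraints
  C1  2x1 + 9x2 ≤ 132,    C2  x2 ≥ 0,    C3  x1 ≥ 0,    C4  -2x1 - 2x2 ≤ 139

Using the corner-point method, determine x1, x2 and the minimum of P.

x1 = 0, x2 = 44/3, minimum P = -44

Extreme points and P = 4x1 - 3x2:
  (66, 0) → P = 264
  (0, 44/3) → P = -44
  (0, 0) → P = 0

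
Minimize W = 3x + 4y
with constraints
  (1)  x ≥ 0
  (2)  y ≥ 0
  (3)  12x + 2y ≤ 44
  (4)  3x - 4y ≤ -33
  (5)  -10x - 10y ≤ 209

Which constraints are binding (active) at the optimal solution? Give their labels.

(1) and (4)

Corner points and W = 3x + 4y:
  (0, 22) → W = 88
  (0, 33/4) → W = 33
  (55/27, 88/9) → W = 407/9

The minimum is at (0, 33/4). Substituting into each constraint, equality holds for (1) and (4); the remaining constraints have slack.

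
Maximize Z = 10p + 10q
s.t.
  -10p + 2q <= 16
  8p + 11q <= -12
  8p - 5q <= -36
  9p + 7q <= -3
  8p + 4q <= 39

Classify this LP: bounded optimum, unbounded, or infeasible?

The boundaries -10p + 2q = 16 and 8p + 11q = -12 meet at (-100/63, 4/63), but that point violates 8p - 5q ≤ -36. Every candidate vertex is excluded by some other constraint, so the feasible region is empty.

infeasible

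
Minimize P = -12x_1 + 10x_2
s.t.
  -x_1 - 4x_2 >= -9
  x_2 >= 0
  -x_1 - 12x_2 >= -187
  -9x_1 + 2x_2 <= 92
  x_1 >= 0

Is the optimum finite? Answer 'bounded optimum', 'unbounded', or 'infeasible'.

Feasible corners and P = -12x_1 + 10x_2:
  (9, 0) → P = -108
  (0, 9/4) → P = 45/2
  (0, 0) → P = 0
The feasible region has finitely many vertices and no improving ray; the minimum is -108 at (9, 0).

bounded optimum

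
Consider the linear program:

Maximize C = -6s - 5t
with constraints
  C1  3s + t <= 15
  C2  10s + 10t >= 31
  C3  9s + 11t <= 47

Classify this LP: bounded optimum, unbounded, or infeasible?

bounded optimum

Extreme points and C = -6s - 5t:
  (119/20, -57/20) → C = -429/20
  (59/12, 1/4) → C = -123/4
  (-129/20, 191/20) → C = -181/20
The feasible region has finitely many vertices and no improving ray; the maximum is -181/20 at (-129/20, 191/20).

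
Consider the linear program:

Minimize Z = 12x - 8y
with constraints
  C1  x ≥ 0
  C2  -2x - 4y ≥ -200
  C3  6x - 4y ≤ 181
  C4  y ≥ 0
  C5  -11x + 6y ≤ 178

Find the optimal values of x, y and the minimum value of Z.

x = 61/7, y = 639/14, minimum Z = -1824/7

Extreme points and Z = 12x - 8y:
  (0, 0) → Z = 0
  (0, 89/3) → Z = -712/3
  (381/8, 419/16) → Z = 362
  (61/7, 639/14) → Z = -1824/7
  (181/6, 0) → Z = 362

At the optimal vertex, -2x - 4y = -200 and -11x + 6y = 178.
Solving simultaneously gives x = 61/7, y = 639/14.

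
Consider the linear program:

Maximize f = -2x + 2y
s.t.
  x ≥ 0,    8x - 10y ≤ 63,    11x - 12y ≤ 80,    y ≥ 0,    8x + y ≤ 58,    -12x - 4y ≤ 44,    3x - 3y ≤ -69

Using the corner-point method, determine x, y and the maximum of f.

Extreme points and f = -2x + 2y:
  (0, 58) → f = 116
  (0, 23) → f = 46
  (35/9, 242/9) → f = 46

The binding constraints are x = 0 and 8x + y = 58.
Solving simultaneously gives x = 0, y = 58.

x = 0, y = 58, maximum f = 116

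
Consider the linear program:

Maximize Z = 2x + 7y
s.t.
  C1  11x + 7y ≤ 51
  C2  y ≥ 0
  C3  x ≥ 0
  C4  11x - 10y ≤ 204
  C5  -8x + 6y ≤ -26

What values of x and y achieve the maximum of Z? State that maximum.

Corner points and Z = 2x + 7y:
  (51/11, 0) → Z = 102/11
  (4, 1) → Z = 15
  (13/4, 0) → Z = 13/2

x = 4, y = 1, maximum Z = 15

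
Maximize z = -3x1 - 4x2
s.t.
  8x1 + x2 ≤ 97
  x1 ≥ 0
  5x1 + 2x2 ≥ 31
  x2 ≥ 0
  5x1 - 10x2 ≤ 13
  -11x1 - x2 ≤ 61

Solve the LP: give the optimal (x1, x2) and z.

x1 = 28/5, x2 = 3/2, maximum z = -114/5

Vertices and z = -3x1 - 4x2:
  (0, 97) → z = -388
  (983/85, 381/85) → z = -4473/85
  (0, 31/2) → z = -62
  (28/5, 3/2) → z = -114/5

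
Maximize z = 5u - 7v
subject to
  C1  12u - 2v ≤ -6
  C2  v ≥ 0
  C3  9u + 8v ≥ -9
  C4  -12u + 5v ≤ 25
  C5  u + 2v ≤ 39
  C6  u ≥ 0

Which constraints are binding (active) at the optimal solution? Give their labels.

Corner points and z = 5u - 7v:
  (5/9, 19/3) → z = -374/9
  (0, 3) → z = -21
  (0, 5) → z = -35

The maximum is at (0, 3). Substituting into each constraint, equality holds for C1 and C6; the remaining constraints have slack.

C1 and C6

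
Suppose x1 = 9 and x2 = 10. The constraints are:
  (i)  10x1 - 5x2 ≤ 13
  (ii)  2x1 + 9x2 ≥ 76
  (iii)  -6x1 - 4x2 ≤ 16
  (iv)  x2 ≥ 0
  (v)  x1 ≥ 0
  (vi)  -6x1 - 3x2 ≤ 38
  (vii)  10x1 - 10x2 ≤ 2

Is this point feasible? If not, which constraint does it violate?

not feasible — violates (i)

Constraint (i): 10x1 - 5x2 = 40, which is not ≤ 13. All other constraints are satisfied.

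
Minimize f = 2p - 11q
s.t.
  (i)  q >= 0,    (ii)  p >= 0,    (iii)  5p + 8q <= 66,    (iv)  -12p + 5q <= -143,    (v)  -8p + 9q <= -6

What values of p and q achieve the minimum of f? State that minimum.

p = 134/11, q = 7/11, minimum f = 191/11

Vertices and f = 2p - 11q:
  (66/5, 0) → f = 132/5
  (143/12, 0) → f = 143/6
  (134/11, 7/11) → f = 191/11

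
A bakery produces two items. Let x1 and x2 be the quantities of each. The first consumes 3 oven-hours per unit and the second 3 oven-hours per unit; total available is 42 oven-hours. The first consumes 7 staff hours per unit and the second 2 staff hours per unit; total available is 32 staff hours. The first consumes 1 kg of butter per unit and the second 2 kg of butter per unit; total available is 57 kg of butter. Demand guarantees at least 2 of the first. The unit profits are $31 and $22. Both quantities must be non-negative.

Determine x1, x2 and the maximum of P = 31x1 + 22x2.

Corner points and P = 31x1 + 22x2:
  (32/7, 0) → P = 992/7
  (2, 0) → P = 62
  (2, 9) → P = 260

x1 = 2, x2 = 9, maximum P = 260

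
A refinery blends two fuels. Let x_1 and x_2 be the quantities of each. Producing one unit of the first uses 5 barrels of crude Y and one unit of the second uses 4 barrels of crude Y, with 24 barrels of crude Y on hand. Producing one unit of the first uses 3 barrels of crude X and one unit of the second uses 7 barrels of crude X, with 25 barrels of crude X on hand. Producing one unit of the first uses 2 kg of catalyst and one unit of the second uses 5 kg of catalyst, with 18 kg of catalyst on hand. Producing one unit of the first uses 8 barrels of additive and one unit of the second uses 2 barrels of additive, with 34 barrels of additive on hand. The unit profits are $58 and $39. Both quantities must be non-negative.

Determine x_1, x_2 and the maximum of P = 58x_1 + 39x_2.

Vertices and P = 58x_1 + 39x_2:
  (0, 0) → P = 0
  (0, 25/7) → P = 975/7
  (17/4, 0) → P = 493/2
  (68/23, 53/23) → P = 6011/23
  (4, 1) → P = 271

At the optimal vertex, 5x_1 + 4x_2 = 24 and 8x_1 + 2x_2 = 34.
Solving simultaneously gives x_1 = 4, x_2 = 1.

x_1 = 4, x_2 = 1, maximum P = 271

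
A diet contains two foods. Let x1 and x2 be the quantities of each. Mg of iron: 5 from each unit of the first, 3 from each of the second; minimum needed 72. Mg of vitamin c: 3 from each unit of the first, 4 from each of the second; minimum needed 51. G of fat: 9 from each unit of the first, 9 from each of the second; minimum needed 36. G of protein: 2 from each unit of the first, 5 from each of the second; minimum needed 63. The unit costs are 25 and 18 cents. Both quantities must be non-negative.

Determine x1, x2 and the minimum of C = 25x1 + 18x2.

x1 = 9, x2 = 9, minimum C = 387

Extreme points and C = 25x1 + 18x2:
  (0, 24) → C = 432
  (63/2, 0) → C = 1575/2
  (9, 9) → C = 387
The feasible region is unbounded (it extends along (0, 1), (1, 0)), but C strictly increases along every unbounded feasible direction, so there is no improving ray and the minimum is attained at a vertex.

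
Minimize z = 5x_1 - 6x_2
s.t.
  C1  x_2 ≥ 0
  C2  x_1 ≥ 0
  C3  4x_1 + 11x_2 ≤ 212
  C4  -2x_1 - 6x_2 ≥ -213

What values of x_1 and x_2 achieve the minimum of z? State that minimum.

x_1 = 0, x_2 = 212/11, minimum z = -1272/11

Feasible corners and z = 5x_1 - 6x_2:
  (0, 0) → z = 0
  (53, 0) → z = 265
  (0, 212/11) → z = -1272/11

The optimum lies where x_1 = 0 and 4x_1 + 11x_2 = 212.
Solving simultaneously gives x_1 = 0, x_2 = 212/11.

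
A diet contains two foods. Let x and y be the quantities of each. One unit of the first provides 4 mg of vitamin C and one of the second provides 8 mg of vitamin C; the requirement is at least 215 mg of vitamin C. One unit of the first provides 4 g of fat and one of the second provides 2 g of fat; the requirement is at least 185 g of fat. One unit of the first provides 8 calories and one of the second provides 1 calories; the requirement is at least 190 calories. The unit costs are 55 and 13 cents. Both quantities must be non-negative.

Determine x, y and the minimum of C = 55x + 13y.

x = 65/4, y = 60, minimum C = 6695/4

Feasible corners and C = 55x + 13y:
  (0, 190) → C = 2470
  (215/4, 0) → C = 11825/4
  (175/4, 5) → C = 9885/4
  (65/4, 60) → C = 6695/4
The feasible region is unbounded (it extends along (0, 1), (1, 0)), but C strictly increases along every unbounded feasible direction, so there is no improving ray and the minimum is attained at a vertex.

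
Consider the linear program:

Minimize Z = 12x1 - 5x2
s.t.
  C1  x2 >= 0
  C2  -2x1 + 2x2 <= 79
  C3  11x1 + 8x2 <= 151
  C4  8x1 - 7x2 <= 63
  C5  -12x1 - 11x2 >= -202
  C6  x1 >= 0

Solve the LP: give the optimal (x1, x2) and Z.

x1 = 0, x2 = 202/11, minimum Z = -1010/11

Vertices and Z = 12x1 - 5x2:
  (63/8, 0) → Z = 189/2
  (0, 0) → Z = 0
  (1561/141, 515/141) → Z = 16157/141
  (9/5, 82/5) → Z = -302/5
  (0, 202/11) → Z = -1010/11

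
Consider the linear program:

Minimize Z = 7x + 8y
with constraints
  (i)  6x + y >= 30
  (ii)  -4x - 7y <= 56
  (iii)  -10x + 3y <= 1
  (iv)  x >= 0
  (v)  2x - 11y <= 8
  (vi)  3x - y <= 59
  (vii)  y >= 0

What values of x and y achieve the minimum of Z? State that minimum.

Extreme points and Z = 7x + 8y:
  (89/28, 153/14) → Z = 3071/28
  (169/34, 3/17) → Z = 1231/34
  (641/31, 94/31) → Z = 169
The feasible region is unbounded (it extends along (1, 3), (3, 10)), but Z strictly increases along every unbounded feasible direction, so there is no improving ray and the minimum is attained at a vertex.

The binding constraints are 6x + y = 30 and 2x - 11y = 8.
Solving simultaneously gives x = 169/34, y = 3/17.

x = 169/34, y = 3/17, minimum Z = 1231/34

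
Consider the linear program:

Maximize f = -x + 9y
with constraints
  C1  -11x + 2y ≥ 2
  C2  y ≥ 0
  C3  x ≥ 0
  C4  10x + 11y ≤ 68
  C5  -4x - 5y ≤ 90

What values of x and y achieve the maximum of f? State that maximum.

x = 0, y = 68/11, maximum f = 612/11

Feasible corners and f = -x + 9y:
  (0, 1) → f = 9
  (38/47, 256/47) → f = 2266/47
  (0, 68/11) → f = 612/11

The binding constraints are x = 0 and 10x + 11y = 68.
Solving simultaneously gives x = 0, y = 68/11.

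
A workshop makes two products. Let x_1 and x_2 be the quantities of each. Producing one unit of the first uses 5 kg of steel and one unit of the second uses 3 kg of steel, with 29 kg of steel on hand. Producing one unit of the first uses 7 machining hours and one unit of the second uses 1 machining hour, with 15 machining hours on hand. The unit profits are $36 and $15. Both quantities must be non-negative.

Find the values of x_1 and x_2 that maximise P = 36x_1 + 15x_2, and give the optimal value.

Vertices and P = 36x_1 + 15x_2:
  (0, 0) → P = 0
  (0, 29/3) → P = 145
  (15/7, 0) → P = 540/7
  (1, 8) → P = 156

The binding constraints are 5x_1 + 3x_2 = 29 and 7x_1 + x_2 = 15.
Solving simultaneously gives x_1 = 1, x_2 = 8.

x_1 = 1, x_2 = 8, maximum P = 156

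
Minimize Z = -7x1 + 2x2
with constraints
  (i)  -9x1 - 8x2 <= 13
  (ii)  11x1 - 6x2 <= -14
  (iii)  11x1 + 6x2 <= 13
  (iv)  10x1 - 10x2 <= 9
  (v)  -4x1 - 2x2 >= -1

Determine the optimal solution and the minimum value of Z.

Corner points and Z = -7x1 + 2x2:
  (-95/71, -17/142) → Z = 648/71
  (-11/23, 67/46) → Z = 144/23
  (-10, 41/2) → Z = 111
The feasible region is unbounded (it extends along (-6, 11), (-8, 9)), but Z strictly increases along every unbounded feasible direction, so there is no improving ray and the minimum is attained at a vertex.

x1 = -11/23, x2 = 67/46, minimum Z = 144/23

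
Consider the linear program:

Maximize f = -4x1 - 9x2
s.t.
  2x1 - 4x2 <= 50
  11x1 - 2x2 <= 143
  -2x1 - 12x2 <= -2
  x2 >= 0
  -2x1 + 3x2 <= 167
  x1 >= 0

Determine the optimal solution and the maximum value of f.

x1 = 0, x2 = 1/6, maximum f = -3/2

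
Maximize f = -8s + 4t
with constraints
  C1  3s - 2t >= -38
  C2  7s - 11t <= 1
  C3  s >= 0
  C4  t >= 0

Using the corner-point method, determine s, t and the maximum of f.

s = 0, t = 19, maximum f = 76

Vertices and f = -8s + 4t:
  (0, 19) → f = 76
  (1/7, 0) → f = -8/7
  (0, 0) → f = 0
The feasible region is unbounded (it extends along (11, 7), (2, 3)), but f strictly decreases along every unbounded feasible direction, so there is no improving ray and the maximum is attained at a vertex.

The binding constraints are 3s - 2t = -38 and s = 0.
Solving simultaneously gives s = 0, t = 19.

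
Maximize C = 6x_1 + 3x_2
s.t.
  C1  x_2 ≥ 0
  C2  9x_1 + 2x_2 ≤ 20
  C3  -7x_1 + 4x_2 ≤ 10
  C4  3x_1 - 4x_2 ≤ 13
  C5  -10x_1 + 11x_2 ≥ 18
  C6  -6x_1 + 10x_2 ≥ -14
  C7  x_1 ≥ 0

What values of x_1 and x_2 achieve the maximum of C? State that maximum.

x_1 = 6/5, x_2 = 23/5, maximum C = 21

Feasible corners and C = 6x_1 + 3x_2:
  (6/5, 23/5) → C = 21
  (184/119, 362/119) → C = 2190/119
  (0, 5/2) → C = 15/2
  (0, 18/11) → C = 54/11

The binding constraints are 9x_1 + 2x_2 = 20 and -7x_1 + 4x_2 = 10.
Solving simultaneously gives x_1 = 6/5, x_2 = 23/5.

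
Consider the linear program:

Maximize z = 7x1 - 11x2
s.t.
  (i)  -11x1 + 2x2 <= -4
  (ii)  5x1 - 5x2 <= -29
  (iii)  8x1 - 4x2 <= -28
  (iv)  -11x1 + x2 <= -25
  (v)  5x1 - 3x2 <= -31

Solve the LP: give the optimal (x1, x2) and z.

x1 = 53/14, x2 = 233/14, maximum z = -1096/7

Feasible corners and z = 7x1 - 11x2:
  (46/11, 21) → z = -2219/11
  (10, 27) → z = -227
  (53/14, 233/14) → z = -1096/7
The feasible region is unbounded (it extends along (1, 2), (2, 11)), but z strictly decreases along every unbounded feasible direction, so there is no improving ray and the maximum is attained at a vertex.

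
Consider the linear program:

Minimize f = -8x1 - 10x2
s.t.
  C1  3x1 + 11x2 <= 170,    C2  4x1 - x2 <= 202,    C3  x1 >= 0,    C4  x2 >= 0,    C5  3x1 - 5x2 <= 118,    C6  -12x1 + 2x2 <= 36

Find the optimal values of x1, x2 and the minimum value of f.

x1 = 179/4, x2 = 13/4, minimum f = -781/2

Corner points and f = -8x1 - 10x2:
  (0, 170/11) → f = -1700/11
  (179/4, 13/4) → f = -781/2
  (0, 0) → f = 0
  (118/3, 0) → f = -944/3

At the optimal vertex, 3x1 + 11x2 = 170 and 3x1 - 5x2 = 118.
Solving simultaneously gives x1 = 179/4, x2 = 13/4.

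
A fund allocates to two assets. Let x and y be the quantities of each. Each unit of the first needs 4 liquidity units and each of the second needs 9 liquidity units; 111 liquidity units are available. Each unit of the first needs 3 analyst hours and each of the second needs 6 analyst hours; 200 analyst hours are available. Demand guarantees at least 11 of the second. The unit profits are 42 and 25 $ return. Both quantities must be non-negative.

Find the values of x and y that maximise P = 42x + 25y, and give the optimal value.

Corner points and P = 42x + 25y:
  (0, 37/3) → P = 925/3
  (0, 11) → P = 275
  (3, 11) → P = 401

The binding constraints are 4x + 9y = 111 and y = 11.
Solving simultaneously gives x = 3, y = 11.

x = 3, y = 11, maximum P = 401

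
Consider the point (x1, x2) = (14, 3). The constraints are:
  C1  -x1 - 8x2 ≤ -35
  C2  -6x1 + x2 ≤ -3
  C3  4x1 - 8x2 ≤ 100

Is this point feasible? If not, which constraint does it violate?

feasible

C1: -38 ≤ -35 ✓
C2: -81 ≤ -3 ✓
C3: 32 ≤ 100 ✓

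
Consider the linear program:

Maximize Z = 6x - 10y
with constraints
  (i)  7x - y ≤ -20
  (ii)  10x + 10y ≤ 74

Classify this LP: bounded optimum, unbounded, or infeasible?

From the feasible point (-63/40, 359/40), moving in the direction (-1, -7) keeps every constraint satisfied while Z increases without bound.

unbounded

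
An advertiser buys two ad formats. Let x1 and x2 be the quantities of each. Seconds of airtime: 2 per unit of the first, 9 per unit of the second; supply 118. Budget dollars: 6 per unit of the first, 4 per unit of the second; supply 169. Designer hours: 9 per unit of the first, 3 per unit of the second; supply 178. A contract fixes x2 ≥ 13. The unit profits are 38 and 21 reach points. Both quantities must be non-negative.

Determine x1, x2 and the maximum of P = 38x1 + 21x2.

Feasible corners and P = 38x1 + 21x2:
  (0, 118/9) → P = 826/3
  (0, 13) → P = 273
  (1/2, 13) → P = 292

The binding constraints are 2x1 + 9x2 = 118 and x2 = 13.
Solving simultaneously gives x1 = 1/2, x2 = 13.

x1 = 1/2, x2 = 13, maximum P = 292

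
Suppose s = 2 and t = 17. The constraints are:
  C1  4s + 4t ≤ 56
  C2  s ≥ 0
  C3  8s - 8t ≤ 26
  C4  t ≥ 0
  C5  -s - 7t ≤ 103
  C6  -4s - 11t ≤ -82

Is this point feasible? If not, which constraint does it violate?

Constraint C1: 4s + 4t = 76, which is not ≤ 56. All other constraints are satisfied.

not feasible — violates C1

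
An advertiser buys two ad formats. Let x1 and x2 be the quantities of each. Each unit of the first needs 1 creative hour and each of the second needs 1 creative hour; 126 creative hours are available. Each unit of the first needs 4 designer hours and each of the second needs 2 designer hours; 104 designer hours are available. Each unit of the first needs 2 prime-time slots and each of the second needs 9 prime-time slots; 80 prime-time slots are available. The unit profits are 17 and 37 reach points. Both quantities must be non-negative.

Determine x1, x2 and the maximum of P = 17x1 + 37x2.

x1 = 97/4, x2 = 7/2, maximum P = 2167/4

At the optimal vertex, 4x1 + 2x2 = 104 and 2x1 + 9x2 = 80.
Solving simultaneously gives x1 = 97/4, x2 = 7/2.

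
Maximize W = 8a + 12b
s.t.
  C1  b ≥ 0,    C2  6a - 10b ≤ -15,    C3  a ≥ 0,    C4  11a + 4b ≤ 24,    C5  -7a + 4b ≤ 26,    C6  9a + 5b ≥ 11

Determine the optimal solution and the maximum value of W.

a = 0, b = 6, maximum W = 72

At the optimal vertex, a = 0 and 11a + 4b = 24.
Solving simultaneously gives a = 0, b = 6.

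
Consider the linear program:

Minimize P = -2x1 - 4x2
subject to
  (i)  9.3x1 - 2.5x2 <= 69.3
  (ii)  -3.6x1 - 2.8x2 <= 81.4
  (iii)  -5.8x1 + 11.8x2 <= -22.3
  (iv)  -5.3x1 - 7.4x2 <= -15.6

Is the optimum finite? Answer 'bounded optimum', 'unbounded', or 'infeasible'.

bounded optimum

Feasible corners and P = -2x1 - 4x2:
  (76199/9524, 19455/9524) → P = -115109/4762
  (55182/8207, -22221/8207) → P = -21480/8207
  (17455/5273, -2771/10546) → P = -29368/5273
The feasible region has finitely many vertices and no improving ray; the minimum is -115109/4762 at (76199/9524, 19455/9524).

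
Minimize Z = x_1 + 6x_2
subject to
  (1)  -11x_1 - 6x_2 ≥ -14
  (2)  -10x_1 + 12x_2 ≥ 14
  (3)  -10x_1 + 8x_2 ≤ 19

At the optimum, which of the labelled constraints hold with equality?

Corner points and Z = x_1 + 6x_2:
  (7/16, 49/32) → Z = 77/8
  (-1/74, 349/148) → Z = 523/37
  (-29/10, -5/4) → Z = -52/5

The minimum is at (-29/10, -5/4). Substituting into each constraint, equality holds for (2) and (3); the remaining constraints have slack.

(2) and (3)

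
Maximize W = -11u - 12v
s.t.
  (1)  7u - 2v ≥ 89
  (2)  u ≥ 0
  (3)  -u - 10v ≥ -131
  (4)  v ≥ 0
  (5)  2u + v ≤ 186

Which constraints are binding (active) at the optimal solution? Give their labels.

(1) and (4)

Vertices and W = -11u - 12v:
  (16, 23/2) → W = -314
  (89/7, 0) → W = -979/7
  (91, 4) → W = -1049
  (93, 0) → W = -1023

The maximum is at (89/7, 0). Substituting into each constraint, equality holds for (1) and (4); the remaining constraints have slack.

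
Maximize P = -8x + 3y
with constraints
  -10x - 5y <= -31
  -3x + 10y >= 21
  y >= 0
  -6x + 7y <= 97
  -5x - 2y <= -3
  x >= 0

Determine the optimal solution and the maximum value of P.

Extreme points and P = -8x + 3y:
  (41/23, 303/115) → P = -731/115
  (0, 31/5) → P = 93/5
  (0, 97/7) → P = 291/7
The feasible region is unbounded (it extends along (7, 6), (10, 3)), but P strictly decreases along every unbounded feasible direction, so there is no improving ray and the maximum is attained at a vertex.

The binding constraints are -6x + 7y = 97 and x = 0.
Solving simultaneously gives x = 0, y = 97/7.

x = 0, y = 97/7, maximum P = 291/7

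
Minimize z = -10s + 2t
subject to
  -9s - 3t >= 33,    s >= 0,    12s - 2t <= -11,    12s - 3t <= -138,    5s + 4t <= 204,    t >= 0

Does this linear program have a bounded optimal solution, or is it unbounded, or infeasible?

The boundaries -9s - 3t = 33 and 12s - 3t = -138 meet at (-57/7, 94/7), but that point violates s ≥ 0. Every candidate vertex is excluded by some other constraint, so the feasible region is empty.

infeasible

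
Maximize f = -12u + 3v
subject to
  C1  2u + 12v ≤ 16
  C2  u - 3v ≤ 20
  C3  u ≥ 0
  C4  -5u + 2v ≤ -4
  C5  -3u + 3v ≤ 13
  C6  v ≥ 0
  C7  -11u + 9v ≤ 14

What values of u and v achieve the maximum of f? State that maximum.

u = 4/5, v = 0, maximum f = -48/5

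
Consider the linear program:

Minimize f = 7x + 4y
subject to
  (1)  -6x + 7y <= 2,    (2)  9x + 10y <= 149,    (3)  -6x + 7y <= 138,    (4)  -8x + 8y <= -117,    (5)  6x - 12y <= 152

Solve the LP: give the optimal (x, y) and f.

The binding constraints are -8x + 8y = -117 and 6x - 12y = 152.
Solving simultaneously gives x = 47/12, y = -257/24.

x = 47/12, y = -257/24, minimum f = -185/12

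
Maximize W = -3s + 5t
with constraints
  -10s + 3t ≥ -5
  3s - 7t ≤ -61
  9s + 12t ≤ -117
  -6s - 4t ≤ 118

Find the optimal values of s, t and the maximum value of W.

Corner points and W = -3s + 5t:
  (-47/3, 2) → W = 57
  (-535/27, 2/9) → W = 545/9
  (-79/3, 10) → W = 129

s = -79/3, t = 10, maximum W = 129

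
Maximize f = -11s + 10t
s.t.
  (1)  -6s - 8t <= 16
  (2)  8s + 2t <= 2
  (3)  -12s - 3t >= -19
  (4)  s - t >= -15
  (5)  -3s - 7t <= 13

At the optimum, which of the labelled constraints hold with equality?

Corner points and f = -11s + 10t:
  (-68/7, 37/7) → f = 1118/7
  (-4/9, -5/3) → f = -106/9
  (-14/5, 61/5) → f = 764/5
  (4/5, -11/5) → f = -154/5

The maximum is at (-68/7, 37/7). Substituting into each constraint, equality holds for (1) and (4); the remaining constraints have slack.

(1) and (4)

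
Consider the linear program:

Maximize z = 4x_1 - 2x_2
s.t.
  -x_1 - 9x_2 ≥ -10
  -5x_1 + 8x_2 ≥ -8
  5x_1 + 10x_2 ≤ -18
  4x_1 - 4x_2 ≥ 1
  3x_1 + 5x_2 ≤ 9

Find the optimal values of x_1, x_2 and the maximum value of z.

Feasible corners and z = 4x_1 - 2x_2:
  (-32/45, -13/9) → z = 2/45
  (-2, -9/4) → z = -7/2
  (-31/30, -77/60) → z = -47/30

At the optimal vertex, -5x_1 + 8x_2 = -8 and 5x_1 + 10x_2 = -18.
Solving simultaneously gives x_1 = -32/45, x_2 = -13/9.

x_1 = -32/45, x_2 = -13/9, maximum z = 2/45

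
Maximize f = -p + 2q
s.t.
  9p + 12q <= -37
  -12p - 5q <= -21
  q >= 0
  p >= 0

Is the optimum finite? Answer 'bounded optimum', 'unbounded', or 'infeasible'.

infeasible

The boundaries 9p + 12q = -37 and -12p - 5q = -21 meet at (437/99, -211/33), but that point violates q ≥ 0. Every candidate vertex is excluded by some other constraint, so the feasible region is empty.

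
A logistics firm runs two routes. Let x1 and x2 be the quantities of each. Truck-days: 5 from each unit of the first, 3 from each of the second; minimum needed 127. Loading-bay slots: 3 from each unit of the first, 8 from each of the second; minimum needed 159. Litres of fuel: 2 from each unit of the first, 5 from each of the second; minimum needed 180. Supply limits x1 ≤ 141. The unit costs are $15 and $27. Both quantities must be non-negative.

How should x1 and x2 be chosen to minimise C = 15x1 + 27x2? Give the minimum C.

Corner points and C = 15x1 + 27x2:
  (0, 127/3) → C = 1143
  (90, 0) → C = 1350
  (141, 0) → C = 2115
  (5, 34) → C = 993
The feasible region is unbounded (it extends along (0, 1)), but C strictly increases along every unbounded feasible direction, so there is no improving ray and the minimum is attained at a vertex.

At the optimal vertex, 5x1 + 3x2 = 127 and 2x1 + 5x2 = 180.
Solving simultaneously gives x1 = 5, x2 = 34.

x1 = 5, x2 = 34, minimum C = 993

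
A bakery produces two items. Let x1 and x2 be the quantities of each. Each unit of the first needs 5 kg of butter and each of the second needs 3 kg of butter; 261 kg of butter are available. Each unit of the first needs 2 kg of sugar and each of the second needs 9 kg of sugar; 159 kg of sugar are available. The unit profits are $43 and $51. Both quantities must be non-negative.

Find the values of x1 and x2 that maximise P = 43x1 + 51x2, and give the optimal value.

Feasible corners and P = 43x1 + 51x2:
  (0, 0) → P = 0
  (0, 53/3) → P = 901
  (261/5, 0) → P = 11223/5
  (48, 7) → P = 2421

x1 = 48, x2 = 7, maximum P = 2421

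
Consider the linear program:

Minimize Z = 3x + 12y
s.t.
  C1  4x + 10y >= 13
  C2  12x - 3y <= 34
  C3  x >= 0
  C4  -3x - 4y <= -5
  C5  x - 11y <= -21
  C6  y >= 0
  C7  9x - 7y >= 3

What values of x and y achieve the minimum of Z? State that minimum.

Vertices and Z = 3x + 12y:
  (437/129, 286/129) → Z = 1581/43
  (229/57, 90/19) → Z = 1309/19
  (45/23, 48/23) → Z = 711/23

x = 45/23, y = 48/23, minimum Z = 711/23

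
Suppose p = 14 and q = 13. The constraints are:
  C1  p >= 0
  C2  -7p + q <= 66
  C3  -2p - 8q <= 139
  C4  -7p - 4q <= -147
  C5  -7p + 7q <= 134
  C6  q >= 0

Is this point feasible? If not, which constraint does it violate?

C1: 14 ≥ 0 ✓
C2: -85 ≤ 66 ✓
C3: -132 ≤ 139 ✓
C4: -150 ≤ -147 ✓
C5: -7 ≤ 134 ✓
C6: 13 ≥ 0 ✓

feasible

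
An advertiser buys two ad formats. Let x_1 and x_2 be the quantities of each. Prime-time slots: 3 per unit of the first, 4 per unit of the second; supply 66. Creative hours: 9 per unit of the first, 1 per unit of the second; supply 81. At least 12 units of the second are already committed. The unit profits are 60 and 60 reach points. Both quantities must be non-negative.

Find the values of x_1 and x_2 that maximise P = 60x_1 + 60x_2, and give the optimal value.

Feasible corners and P = 60x_1 + 60x_2:
  (0, 33/2) → P = 990
  (0, 12) → P = 720
  (6, 12) → P = 1080

At the optimal vertex, 3x_1 + 4x_2 = 66 and x_2 = 12.
Solving simultaneously gives x_1 = 6, x_2 = 12.

x_1 = 6, x_2 = 12, maximum P = 1080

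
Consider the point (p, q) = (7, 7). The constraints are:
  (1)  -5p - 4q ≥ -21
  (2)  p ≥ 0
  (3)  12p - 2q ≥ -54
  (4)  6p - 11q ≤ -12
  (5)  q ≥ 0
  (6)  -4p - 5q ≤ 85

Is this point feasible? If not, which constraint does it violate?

not feasible — violates (1)

Constraint (1): -5p - 4q = -63, which is not ≥ -21. All other constraints are satisfied.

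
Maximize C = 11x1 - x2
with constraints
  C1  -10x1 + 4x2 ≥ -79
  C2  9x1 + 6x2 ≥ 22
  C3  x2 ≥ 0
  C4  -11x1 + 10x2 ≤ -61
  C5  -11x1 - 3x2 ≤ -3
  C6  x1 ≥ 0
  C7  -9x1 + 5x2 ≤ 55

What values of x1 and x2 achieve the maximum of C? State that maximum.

x1 = 39/4, x2 = 37/8, maximum C = 821/8

Vertices and C = 11x1 - x2:
  (79/10, 0) → C = 869/10
  (39/4, 37/8) → C = 821/8
  (61/11, 0) → C = 61

The optimum lies where -10x1 + 4x2 = -79 and -11x1 + 10x2 = -61.
Solving simultaneously gives x1 = 39/4, x2 = 37/8.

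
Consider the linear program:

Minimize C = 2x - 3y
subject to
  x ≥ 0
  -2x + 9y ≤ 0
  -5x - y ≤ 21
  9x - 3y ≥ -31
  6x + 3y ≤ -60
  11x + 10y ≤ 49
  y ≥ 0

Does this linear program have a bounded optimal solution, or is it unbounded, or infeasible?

infeasible

The boundaries x = 0 and -2x + 9y = 0 meet at (0, 0), but that point violates 6x + 3y ≤ -60. Every candidate vertex is excluded by some other constraint, so the feasible region is empty.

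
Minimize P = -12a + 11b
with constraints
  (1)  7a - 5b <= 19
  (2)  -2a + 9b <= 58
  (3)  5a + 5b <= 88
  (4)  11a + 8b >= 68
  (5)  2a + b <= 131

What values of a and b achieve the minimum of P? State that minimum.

Vertices and P = -12a + 11b:
  (461/53, 444/53) → P = -648/53
  (164/37, 89/37) → P = -989/37
  (148/115, 774/115) → P = 6738/115

At the optimal vertex, 7a - 5b = 19 and 11a + 8b = 68.
Solving simultaneously gives a = 164/37, b = 89/37.

a = 164/37, b = 89/37, minimum P = -989/37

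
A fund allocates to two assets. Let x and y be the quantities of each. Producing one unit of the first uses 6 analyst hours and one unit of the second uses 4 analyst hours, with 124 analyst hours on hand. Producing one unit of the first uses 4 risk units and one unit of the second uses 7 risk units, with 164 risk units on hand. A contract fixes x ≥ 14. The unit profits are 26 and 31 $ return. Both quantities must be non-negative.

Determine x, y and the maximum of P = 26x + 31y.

x = 14, y = 10, maximum P = 674

Corner points and P = 26x + 31y:
  (62/3, 0) → P = 1612/3
  (14, 0) → P = 364
  (14, 10) → P = 674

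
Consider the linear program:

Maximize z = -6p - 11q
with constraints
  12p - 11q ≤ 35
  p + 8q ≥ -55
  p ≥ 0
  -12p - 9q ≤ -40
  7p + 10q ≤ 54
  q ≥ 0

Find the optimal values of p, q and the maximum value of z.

Vertices and z = -6p - 11q:
  (151/48, 1/4) → z = -173/8
  (944/197, 403/197) → z = -10097/197
  (0, 40/9) → z = -440/9
  (0, 27/5) → z = -297/5

The binding constraints are 12p - 11q = 35 and -12p - 9q = -40.
Solving simultaneously gives p = 151/48, q = 1/4.

p = 151/48, q = 1/4, maximum z = -173/8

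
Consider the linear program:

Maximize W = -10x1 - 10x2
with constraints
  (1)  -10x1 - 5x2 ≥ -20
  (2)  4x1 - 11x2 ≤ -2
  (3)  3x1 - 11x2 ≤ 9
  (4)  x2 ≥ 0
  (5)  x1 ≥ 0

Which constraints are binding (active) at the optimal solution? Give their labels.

Extreme points and W = -10x1 - 10x2:
  (21/13, 10/13) → W = -310/13
  (0, 4) → W = -40
  (0, 2/11) → W = -20/11

The maximum is at (0, 2/11). Substituting into each constraint, equality holds for (2) and (5); the remaining constraints have slack.

(2) and (5)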